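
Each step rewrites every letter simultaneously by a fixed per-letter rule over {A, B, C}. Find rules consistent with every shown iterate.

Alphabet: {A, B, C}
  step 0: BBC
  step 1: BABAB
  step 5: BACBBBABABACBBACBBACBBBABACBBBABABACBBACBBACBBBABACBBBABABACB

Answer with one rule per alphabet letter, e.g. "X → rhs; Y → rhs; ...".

A->CB, B->BA, C->B

  step 0 ⇒ step 1: BBC ⇒ BA·BA·B
    B ↦ BA
    C ↦ B
    A ↦ CB  (constrained at step 1)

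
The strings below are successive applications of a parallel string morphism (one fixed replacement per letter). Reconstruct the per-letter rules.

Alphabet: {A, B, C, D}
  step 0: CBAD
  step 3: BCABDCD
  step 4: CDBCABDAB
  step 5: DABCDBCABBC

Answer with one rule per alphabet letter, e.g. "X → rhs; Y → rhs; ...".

A->B, B->C, C->D, D->AB

  step 4 ⇒ step 5: CDBCABDAB ⇒ D·AB·C·D·B·C·AB·B·C
    A ↦ B
    B ↦ C
    C ↦ D
    D ↦ AB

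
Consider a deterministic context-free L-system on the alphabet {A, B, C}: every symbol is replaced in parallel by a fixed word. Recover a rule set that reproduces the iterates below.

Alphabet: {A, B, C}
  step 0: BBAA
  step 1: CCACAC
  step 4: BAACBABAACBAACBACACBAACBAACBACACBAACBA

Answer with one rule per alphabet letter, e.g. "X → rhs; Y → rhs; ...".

  step 0 ⇒ step 1: BBAA ⇒ C·C·AC·AC
    A ↦ AC
    B ↦ C
    C ↦ BA  (constrained at step 1)

A->AC, B->C, C->BA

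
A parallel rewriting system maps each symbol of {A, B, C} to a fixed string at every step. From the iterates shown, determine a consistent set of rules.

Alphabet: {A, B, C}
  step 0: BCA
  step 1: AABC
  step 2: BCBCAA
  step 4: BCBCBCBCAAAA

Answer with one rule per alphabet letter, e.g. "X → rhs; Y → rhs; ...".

A->BC, B->A, C->A

  step 1 ⇒ step 2: AABC ⇒ BC·BC·A·A
    A ↦ BC
    B ↦ A
    C ↦ A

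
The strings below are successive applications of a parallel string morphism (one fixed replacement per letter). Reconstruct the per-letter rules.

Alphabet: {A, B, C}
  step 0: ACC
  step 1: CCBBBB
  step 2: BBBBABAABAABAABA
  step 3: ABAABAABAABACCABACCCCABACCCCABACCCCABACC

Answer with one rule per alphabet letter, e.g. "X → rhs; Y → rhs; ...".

  step 2 ⇒ step 3: BBBBABAABAABAABA ⇒ ABA·ABA·ABA·ABA·CC·ABA·CC·CC·ABA·CC·CC·ABA·CC·CC·ABA·CC
    A ↦ CC
    B ↦ ABA
  step 0 ⇒ step 1: ACC ⇒ CC·BB·BB
    C ↦ BB

A->CC, B->ABA, C->BB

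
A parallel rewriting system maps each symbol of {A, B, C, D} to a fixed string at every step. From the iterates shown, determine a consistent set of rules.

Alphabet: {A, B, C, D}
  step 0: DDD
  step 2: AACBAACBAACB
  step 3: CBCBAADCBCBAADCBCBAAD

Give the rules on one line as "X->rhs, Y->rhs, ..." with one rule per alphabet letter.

  step 2 ⇒ step 3: AACBAACBAACB ⇒ CB·CB·AA·D·CB·CB·AA·D·CB·CB·AA·D
    A ↦ CB
    B ↦ D
    C ↦ AA
    D ↦ CA  (constrained at step 0)

A->CB, B->D, C->AA, D->CA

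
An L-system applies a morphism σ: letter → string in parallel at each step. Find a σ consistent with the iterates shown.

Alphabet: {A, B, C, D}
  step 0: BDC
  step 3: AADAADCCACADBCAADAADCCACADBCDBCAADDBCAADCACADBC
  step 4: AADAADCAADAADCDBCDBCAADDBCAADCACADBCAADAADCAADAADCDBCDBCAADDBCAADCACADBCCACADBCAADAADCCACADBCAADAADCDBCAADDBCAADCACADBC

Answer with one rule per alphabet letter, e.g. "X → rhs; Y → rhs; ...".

A->AAD, B->ACA, C->DBC, D->C

  step 3 ⇒ step 4: AADAADCCACADBCAADAADCCACADBCDBCAADDBCAADCACADBC ⇒ AAD·AAD·C·AAD·AAD·C·DBC·DBC·AAD·DBC·AAD·C·ACA·DBC·AAD·AAD·C·AAD·AAD·C·DBC·DBC·AAD·DBC·AAD·C·ACA·DBC·C·ACA·DBC·AAD·AAD·C·C·ACA·DBC·AAD·AAD·C·DBC·AAD·DBC·AAD·C·ACA·DBC
    A ↦ AAD
    B ↦ ACA
    C ↦ DBC
    D ↦ C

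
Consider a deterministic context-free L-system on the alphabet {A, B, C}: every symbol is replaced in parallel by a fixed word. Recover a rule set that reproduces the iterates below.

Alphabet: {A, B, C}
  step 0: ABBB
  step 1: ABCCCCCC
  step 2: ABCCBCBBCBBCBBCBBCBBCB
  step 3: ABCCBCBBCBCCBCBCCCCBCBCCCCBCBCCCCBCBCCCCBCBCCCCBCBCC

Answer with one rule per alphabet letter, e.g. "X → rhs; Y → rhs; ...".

A->AB, B->CC, C->BCB

  step 2 ⇒ step 3: ABCCBCBBCBBCBBCBBCBBCB ⇒ AB·CC·BCB·BCB·CC·BCB·CC·CC·BCB·CC·CC·BCB·CC·CC·BCB·CC·CC·BCB·CC·CC·BCB·CC
    A ↦ AB
    B ↦ CC
    C ↦ BCB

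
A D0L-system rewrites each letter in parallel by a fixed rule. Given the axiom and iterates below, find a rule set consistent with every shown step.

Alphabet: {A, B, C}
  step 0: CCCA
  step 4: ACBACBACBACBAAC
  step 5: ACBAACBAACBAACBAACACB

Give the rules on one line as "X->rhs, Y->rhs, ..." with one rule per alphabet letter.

  step 4 ⇒ step 5: ACBACBACBACBAAC ⇒ AC·B·A·AC·B·A·AC·B·A·AC·B·A·AC·AC·B
    A ↦ AC
    B ↦ A
    C ↦ B

A->AC, B->A, C->B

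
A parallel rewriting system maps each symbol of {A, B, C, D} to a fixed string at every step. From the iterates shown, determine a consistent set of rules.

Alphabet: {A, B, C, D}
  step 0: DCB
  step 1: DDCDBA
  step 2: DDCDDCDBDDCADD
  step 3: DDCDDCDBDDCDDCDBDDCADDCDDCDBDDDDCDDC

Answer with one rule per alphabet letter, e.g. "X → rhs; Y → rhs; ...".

A->DD, B->A, C->DB, D->DDC

  step 2 ⇒ step 3: DDCDDCDBDDCADD ⇒ DDC·DDC·DB·DDC·DDC·DB·DDC·A·DDC·DDC·DB·DD·DDC·DDC
    A ↦ DD
    B ↦ A
    C ↦ DB
    D ↦ DDC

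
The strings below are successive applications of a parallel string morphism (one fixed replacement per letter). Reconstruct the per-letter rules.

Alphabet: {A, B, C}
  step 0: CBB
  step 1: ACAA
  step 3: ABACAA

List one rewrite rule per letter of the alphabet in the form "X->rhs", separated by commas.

A->B, B->A, C->AC

  step 0 ⇒ step 1: CBB ⇒ AC·A·A
    B ↦ A
    C ↦ AC
    A ↦ B  (constrained at step 1)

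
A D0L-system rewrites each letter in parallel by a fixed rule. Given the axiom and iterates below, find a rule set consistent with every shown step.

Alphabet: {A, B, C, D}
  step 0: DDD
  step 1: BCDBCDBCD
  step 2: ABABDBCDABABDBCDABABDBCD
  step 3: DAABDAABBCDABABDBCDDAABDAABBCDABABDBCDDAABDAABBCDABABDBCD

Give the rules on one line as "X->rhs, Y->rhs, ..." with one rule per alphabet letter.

  step 2 ⇒ step 3: ABABDBCDABABDBCDABABDBCD ⇒ DA·AB·DA·AB·BCD·AB·ABD·BCD·DA·AB·DA·AB·BCD·AB·ABD·BCD·DA·AB·DA·AB·BCD·AB·ABD·BCD
    A ↦ DA
    B ↦ AB
    C ↦ ABD
    D ↦ BCD

A->DA, B->AB, C->ABD, D->BCD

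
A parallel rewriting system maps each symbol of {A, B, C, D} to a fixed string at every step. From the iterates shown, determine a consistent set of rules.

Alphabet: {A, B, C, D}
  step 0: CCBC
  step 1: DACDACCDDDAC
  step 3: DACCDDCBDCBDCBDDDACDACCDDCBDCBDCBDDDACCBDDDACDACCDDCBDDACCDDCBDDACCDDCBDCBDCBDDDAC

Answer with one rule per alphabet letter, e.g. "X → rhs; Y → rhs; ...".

A->D, B->CDD, C->DAC, D->CBD

  step 0 ⇒ step 1: CCBC ⇒ DAC·DAC·CDD·DAC
    B ↦ CDD
    C ↦ DAC
    A ↦ D  (constrained at step 1)
    D ↦ CBD  (constrained at step 1)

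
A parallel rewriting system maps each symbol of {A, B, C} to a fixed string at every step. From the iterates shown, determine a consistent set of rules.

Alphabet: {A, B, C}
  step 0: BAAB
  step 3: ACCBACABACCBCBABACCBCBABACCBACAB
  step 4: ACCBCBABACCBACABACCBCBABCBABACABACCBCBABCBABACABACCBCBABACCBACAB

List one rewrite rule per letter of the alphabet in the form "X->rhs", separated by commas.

A->AC, B->AB, C->CB

  step 3 ⇒ step 4: ACCBACABACCBCBABACCBCBABACCBACAB ⇒ AC·CB·CB·AB·AC·CB·AC·AB·AC·CB·CB·AB·CB·AB·AC·AB·AC·CB·CB·AB·CB·AB·AC·AB·AC·CB·CB·AB·AC·CB·AC·AB
    A ↦ AC
    B ↦ AB
    C ↦ CB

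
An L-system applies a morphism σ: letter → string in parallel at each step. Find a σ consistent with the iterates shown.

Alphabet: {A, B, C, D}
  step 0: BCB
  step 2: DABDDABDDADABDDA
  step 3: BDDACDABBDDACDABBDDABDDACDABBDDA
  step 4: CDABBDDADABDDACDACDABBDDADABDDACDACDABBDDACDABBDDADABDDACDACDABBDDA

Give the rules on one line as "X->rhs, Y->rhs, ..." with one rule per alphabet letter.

A->DDA, B->CDA, C->DA, D->B

  step 3 ⇒ step 4: BDDACDABBDDACDABBDDABDDACDABBDDA ⇒ CDA·B·B·DDA·DA·B·DDA·CDA·CDA·B·B·DDA·DA·B·DDA·CDA·CDA·B·B·DDA·CDA·B·B·DDA·DA·B·DDA·CDA·CDA·B·B·DDA
    A ↦ DDA
    B ↦ CDA
    C ↦ DA
    D ↦ B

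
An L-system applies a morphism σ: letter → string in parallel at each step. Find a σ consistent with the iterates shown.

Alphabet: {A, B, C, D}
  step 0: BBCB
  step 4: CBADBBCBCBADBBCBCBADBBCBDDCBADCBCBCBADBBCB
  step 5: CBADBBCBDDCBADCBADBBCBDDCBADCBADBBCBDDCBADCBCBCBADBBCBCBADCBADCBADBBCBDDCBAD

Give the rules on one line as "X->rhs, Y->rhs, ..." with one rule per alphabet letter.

  step 4 ⇒ step 5: CBADBBCBCBADBBCBCBADBBCBDDCBADCBCBCBADBBCB ⇒ CBA·D·BB·CB·D·D·CBA·D·CBA·D·BB·CB·D·D·CBA·D·CBA·D·BB·CB·D·D·CBA·D·CB·CB·CBA·D·BB·CB·CBA·D·CBA·D·CBA·D·BB·CB·D·D·CBA·D
    A ↦ BB
    B ↦ D
    C ↦ CBA
    D ↦ CB

A->BB, B->D, C->CBA, D->CB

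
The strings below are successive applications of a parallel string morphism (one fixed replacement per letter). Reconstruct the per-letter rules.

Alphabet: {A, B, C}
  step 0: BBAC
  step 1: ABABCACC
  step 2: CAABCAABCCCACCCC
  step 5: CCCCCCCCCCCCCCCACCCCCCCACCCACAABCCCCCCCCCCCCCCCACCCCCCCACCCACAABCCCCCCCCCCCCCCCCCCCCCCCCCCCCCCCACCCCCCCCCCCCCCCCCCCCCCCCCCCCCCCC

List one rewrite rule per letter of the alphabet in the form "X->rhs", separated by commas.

A->CA, B->AB, C->CC

  step 1 ⇒ step 2: ABABCACC ⇒ CA·AB·CA·AB·CC·CA·CC·CC
    A ↦ CA
    B ↦ AB
    C ↦ CC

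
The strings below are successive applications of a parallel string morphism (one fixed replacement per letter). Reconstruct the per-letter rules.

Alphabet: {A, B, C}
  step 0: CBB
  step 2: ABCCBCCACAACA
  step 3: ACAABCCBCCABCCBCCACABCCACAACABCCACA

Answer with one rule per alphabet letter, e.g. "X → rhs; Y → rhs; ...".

A->ACA, B->A, C->BCC

  step 2 ⇒ step 3: ABCCBCCACAACA ⇒ ACA·A·BCC·BCC·A·BCC·BCC·ACA·BCC·ACA·ACA·BCC·ACA
    A ↦ ACA
    B ↦ A
    C ↦ BCC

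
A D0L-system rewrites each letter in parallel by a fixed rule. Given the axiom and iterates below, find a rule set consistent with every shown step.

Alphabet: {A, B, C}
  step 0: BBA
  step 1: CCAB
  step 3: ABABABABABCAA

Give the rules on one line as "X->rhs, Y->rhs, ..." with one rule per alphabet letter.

A->AB, B->C, C->AA

  step 0 ⇒ step 1: BBA ⇒ C·C·AB
    A ↦ AB
    B ↦ C
    C ↦ AA  (constrained at step 1)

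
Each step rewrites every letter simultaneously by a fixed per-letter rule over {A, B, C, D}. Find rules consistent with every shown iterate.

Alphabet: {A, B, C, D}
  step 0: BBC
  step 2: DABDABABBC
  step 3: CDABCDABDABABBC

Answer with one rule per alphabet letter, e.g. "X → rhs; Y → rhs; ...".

A->D, B->AB, C->BC, D->C

  step 2 ⇒ step 3: DABDABABBC ⇒ C·D·AB·C·D·AB·D·AB·AB·BC
    A ↦ D
    B ↦ AB
    C ↦ BC
    D ↦ C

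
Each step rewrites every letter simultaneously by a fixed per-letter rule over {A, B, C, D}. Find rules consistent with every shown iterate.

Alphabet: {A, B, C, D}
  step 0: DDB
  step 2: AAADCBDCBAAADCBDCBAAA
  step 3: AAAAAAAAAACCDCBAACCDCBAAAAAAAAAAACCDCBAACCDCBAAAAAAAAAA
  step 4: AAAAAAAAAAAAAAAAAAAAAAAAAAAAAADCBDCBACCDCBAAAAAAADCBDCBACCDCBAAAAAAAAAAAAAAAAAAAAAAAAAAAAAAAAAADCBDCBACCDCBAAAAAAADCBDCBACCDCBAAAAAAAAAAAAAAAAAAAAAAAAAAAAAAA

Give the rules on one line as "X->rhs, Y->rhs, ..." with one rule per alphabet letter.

A->AAA, B->A, C->DCB, D->ACC

  step 3 ⇒ step 4: AAAAAAAAAACCDCBAACCDCBAAAAAAAAAAACCDCBAACCDCBAAAAAAAAAA ⇒ AAA·AAA·AAA·AAA·AAA·AAA·AAA·AAA·AAA·AAA·DCB·DCB·ACC·DCB·A·AAA·AAA·DCB·DCB·ACC·DCB·A·AAA·AAA·AAA·AAA·AAA·AAA·AAA·AAA·AAA·AAA·AAA·DCB·DCB·ACC·DCB·A·AAA·AAA·DCB·DCB·ACC·DCB·A·AAA·AAA·AAA·AAA·AAA·AAA·AAA·AAA·AAA·AAA
    A ↦ AAA
    B ↦ A
    C ↦ DCB
    D ↦ ACC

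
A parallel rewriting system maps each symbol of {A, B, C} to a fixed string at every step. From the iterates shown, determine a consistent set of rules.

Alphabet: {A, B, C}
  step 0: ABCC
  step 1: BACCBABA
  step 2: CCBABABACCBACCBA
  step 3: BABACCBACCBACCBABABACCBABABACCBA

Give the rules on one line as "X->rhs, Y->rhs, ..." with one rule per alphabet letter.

  step 2 ⇒ step 3: CCBABABACCBACCBA ⇒ BA·BA·CC·BA·CC·BA·CC·BA·BA·BA·CC·BA·BA·BA·CC·BA
    A ↦ BA
    B ↦ CC
    C ↦ BA

A->BA, B->CC, C->BA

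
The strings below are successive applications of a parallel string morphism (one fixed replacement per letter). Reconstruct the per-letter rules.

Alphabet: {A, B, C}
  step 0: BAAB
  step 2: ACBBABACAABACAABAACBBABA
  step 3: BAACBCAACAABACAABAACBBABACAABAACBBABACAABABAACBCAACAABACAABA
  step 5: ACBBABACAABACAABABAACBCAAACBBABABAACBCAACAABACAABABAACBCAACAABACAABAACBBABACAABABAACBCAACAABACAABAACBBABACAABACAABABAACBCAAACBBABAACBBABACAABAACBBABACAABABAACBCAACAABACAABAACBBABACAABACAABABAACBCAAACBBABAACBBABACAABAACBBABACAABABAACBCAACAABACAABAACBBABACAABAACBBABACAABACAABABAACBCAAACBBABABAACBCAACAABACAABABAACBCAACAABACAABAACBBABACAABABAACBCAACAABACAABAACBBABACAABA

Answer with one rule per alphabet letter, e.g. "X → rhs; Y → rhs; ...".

A->BA, B->CAA, C->ACB

  step 2 ⇒ step 3: ACBBABACAABACAABAACBBABA ⇒ BA·ACB·CAA·CAA·BA·CAA·BA·ACB·BA·BA·CAA·BA·ACB·BA·BA·CAA·BA·BA·ACB·CAA·CAA·BA·CAA·BA
    A ↦ BA
    B ↦ CAA
    C ↦ ACB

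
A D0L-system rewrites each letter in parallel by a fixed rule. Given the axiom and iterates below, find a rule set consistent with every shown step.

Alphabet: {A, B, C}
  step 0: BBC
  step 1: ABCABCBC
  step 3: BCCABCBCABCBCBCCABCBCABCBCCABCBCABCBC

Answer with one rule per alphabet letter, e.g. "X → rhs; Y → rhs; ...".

A->C, B->ABC, C->BC

  step 0 ⇒ step 1: BBC ⇒ ABC·ABC·BC
    B ↦ ABC
    C ↦ BC
    A ↦ C  (constrained at step 1)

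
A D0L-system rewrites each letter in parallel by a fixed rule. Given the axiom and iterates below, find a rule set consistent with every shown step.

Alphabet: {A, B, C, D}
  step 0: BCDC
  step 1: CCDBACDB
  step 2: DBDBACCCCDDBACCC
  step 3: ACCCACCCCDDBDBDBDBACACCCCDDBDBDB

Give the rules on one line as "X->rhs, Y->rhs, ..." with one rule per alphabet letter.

A->CD, B->CC, C->DB, D->AC

  step 2 ⇒ step 3: DBDBACCCCDDBACCC ⇒ AC·CC·AC·CC·CD·DB·DB·DB·DB·AC·AC·CC·CD·DB·DB·DB
    A ↦ CD
    B ↦ CC
    C ↦ DB
    D ↦ AC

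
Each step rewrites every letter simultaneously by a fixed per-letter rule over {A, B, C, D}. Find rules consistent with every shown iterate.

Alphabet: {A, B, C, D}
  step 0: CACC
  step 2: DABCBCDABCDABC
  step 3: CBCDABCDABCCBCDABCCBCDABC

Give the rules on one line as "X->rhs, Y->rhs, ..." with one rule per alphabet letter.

  step 2 ⇒ step 3: DABCBCDABCDABC ⇒ CB·C·DA·BC·DA·BC·CB·C·DA·BC·CB·C·DA·BC
    A ↦ C
    B ↦ DA
    C ↦ BC
    D ↦ CB

A->C, B->DA, C->BC, D->CB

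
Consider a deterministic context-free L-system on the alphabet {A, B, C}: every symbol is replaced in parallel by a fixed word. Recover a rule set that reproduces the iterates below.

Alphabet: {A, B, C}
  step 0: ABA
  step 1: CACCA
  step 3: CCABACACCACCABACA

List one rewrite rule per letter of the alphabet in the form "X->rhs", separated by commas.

  step 0 ⇒ step 1: ABA ⇒ CA·C·CA
    A ↦ CA
    B ↦ C
    C ↦ BA  (constrained at step 1)

A->CA, B->C, C->BA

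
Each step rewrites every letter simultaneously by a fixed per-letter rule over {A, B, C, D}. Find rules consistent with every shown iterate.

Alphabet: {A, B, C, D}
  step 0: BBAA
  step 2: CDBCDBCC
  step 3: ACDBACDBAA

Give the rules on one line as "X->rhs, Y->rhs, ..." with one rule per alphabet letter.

A->D, B->DB, C->A, D->C

  step 2 ⇒ step 3: CDBCDBCC ⇒ A·C·DB·A·C·DB·A·A
    B ↦ DB
    C ↦ A
    D ↦ C
    A ↦ D  (constrained at step 0)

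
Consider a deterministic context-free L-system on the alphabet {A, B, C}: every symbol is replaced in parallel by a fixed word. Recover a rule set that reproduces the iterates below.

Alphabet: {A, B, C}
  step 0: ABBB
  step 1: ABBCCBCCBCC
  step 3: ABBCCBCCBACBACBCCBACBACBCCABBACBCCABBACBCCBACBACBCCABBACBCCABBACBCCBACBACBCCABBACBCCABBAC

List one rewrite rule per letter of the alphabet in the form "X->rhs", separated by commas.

A->AB, B->BCC, C->BAC

  step 0 ⇒ step 1: ABBB ⇒ AB·BCC·BCC·BCC
    A ↦ AB
    B ↦ BCC
    C ↦ BAC  (constrained at step 1)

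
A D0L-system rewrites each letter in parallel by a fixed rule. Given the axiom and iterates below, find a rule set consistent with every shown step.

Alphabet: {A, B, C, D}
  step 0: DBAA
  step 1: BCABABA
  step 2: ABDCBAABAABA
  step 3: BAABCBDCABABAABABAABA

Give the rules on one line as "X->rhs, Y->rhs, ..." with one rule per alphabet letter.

  step 2 ⇒ step 3: ABDCBAABAABA ⇒ BA·A·BC·BDC·A·BA·BA·A·BA·BA·A·BA
    A ↦ BA
    B ↦ A
    C ↦ BDC
    D ↦ BC

A->BA, B->A, C->BDC, D->BC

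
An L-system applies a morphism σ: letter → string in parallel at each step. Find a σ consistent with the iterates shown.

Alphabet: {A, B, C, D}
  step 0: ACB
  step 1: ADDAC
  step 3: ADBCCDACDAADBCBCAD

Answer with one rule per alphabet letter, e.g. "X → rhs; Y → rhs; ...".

  step 0 ⇒ step 1: ACB ⇒ AD·DA·C
    A ↦ AD
    B ↦ C
    C ↦ DA
    D ↦ BC  (constrained at step 1)

A->AD, B->C, C->DA, D->BC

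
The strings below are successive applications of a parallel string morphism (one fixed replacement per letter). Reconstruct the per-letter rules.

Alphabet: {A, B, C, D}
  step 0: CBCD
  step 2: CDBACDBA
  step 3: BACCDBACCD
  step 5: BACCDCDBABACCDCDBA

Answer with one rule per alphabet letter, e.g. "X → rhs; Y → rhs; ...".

A->D, B->C, C->BA, D->C

  step 2 ⇒ step 3: CDBACDBA ⇒ BA·C·C·D·BA·C·C·D
    A ↦ D
    B ↦ C
    C ↦ BA
    D ↦ C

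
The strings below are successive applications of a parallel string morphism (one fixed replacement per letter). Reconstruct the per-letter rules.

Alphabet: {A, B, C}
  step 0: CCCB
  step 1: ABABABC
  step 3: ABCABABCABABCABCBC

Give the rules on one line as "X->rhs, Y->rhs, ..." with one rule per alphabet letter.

A->CB, B->C, C->AB

  step 0 ⇒ step 1: CCCB ⇒ AB·AB·AB·C
    B ↦ C
    C ↦ AB
    A ↦ CB  (constrained at step 1)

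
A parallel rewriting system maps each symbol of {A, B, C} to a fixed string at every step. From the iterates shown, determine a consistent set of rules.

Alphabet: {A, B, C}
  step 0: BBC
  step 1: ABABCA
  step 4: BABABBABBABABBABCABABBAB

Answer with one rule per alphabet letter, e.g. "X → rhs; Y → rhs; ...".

  step 0 ⇒ step 1: BBC ⇒ AB·AB·CA
    B ↦ AB
    C ↦ CA
    A ↦ B  (constrained at step 1)

A->B, B->AB, C->CA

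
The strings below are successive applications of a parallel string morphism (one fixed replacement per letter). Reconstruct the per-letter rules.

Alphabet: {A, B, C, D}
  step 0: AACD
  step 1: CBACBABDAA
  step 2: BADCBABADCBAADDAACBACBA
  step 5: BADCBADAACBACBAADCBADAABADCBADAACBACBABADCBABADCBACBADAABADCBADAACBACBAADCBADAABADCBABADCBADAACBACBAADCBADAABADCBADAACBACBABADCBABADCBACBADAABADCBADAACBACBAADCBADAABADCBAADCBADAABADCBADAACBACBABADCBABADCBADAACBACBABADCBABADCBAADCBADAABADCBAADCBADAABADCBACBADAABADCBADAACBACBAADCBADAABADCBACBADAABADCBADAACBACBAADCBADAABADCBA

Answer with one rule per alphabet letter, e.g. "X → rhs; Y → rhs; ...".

A->CBA, B->AD, C->B, D->DAA

  step 1 ⇒ step 2: CBACBABDAA ⇒ B·AD·CBA·B·AD·CBA·AD·DAA·CBA·CBA
    A ↦ CBA
    B ↦ AD
    C ↦ B
    D ↦ DAA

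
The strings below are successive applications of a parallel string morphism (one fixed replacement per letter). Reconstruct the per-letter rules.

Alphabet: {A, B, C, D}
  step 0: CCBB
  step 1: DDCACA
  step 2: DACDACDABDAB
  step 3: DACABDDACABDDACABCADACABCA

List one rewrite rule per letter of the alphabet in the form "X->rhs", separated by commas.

  step 2 ⇒ step 3: DACDACDABDAB ⇒ DAC·AB·D·DAC·AB·D·DAC·AB·CA·DAC·AB·CA
    A ↦ AB
    B ↦ CA
    C ↦ D
    D ↦ DAC

A->AB, B->CA, C->D, D->DAC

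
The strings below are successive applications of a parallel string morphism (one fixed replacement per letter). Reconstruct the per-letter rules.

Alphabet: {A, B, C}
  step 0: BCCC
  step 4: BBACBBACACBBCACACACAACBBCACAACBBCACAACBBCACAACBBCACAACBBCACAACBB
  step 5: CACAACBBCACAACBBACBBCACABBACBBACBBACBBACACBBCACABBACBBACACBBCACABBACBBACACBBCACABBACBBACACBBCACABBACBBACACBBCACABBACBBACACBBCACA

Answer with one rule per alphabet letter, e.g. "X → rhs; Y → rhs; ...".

A->AC, B->CA, C->BB

  step 4 ⇒ step 5: BBACBBACACBBCACACACAACBBCACAACBBCACAACBBCACAACBBCACAACBBCACAACBB ⇒ CA·CA·AC·BB·CA·CA·AC·BB·AC·BB·CA·CA·BB·AC·BB·AC·BB·AC·BB·AC·AC·BB·CA·CA·BB·AC·BB·AC·AC·BB·CA·CA·BB·AC·BB·AC·AC·BB·CA·CA·BB·AC·BB·AC·AC·BB·CA·CA·BB·AC·BB·AC·AC·BB·CA·CA·BB·AC·BB·AC·AC·BB·CA·CA
    A ↦ AC
    B ↦ CA
    C ↦ BB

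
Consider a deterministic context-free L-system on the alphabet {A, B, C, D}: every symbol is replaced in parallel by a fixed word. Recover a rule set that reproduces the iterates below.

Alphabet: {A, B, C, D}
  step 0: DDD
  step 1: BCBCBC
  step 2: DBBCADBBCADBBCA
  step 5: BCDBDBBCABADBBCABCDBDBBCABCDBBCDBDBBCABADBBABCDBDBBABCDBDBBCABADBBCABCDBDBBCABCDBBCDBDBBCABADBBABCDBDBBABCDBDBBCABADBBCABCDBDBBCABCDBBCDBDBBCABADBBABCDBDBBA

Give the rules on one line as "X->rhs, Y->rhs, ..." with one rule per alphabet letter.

  step 1 ⇒ step 2: BCBCBC ⇒ DB·BCA·DB·BCA·DB·BCA
    B ↦ DB
    C ↦ BCA
    A ↦ BA  (constrained at step 2)
  step 0 ⇒ step 1: DDD ⇒ BC·BC·BC
    D ↦ BC

A->BA, B->DB, C->BCA, D->BC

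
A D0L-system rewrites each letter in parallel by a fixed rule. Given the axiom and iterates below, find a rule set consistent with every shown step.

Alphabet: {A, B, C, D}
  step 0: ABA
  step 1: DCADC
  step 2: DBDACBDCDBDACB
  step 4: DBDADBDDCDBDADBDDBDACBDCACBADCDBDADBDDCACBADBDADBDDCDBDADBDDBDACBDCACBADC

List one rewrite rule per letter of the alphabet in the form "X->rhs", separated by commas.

  step 1 ⇒ step 2: DCADC ⇒ DBD·ACB·DC·DBD·ACB
    A ↦ DC
    C ↦ ACB
    D ↦ DBD
  step 0 ⇒ step 1: ABA ⇒ DC·A·DC
    B ↦ A

A->DC, B->A, C->ACB, D->DBD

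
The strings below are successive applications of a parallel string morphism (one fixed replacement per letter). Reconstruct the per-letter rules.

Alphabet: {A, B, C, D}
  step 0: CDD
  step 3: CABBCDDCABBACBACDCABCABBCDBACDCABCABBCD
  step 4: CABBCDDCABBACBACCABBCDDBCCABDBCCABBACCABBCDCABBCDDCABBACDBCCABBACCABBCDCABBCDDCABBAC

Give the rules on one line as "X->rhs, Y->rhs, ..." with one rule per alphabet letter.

A->BC, B->D, C->CAB, D->BAC

  step 3 ⇒ step 4: CABBCDDCABBACBACDCABCABBCDBACDCABCABBCD ⇒ CAB·BC·D·D·CAB·BAC·BAC·CAB·BC·D·D·BC·CAB·D·BC·CAB·BAC·CAB·BC·D·CAB·BC·D·D·CAB·BAC·D·BC·CAB·BAC·CAB·BC·D·CAB·BC·D·D·CAB·BAC
    A ↦ BC
    B ↦ D
    C ↦ CAB
    D ↦ BAC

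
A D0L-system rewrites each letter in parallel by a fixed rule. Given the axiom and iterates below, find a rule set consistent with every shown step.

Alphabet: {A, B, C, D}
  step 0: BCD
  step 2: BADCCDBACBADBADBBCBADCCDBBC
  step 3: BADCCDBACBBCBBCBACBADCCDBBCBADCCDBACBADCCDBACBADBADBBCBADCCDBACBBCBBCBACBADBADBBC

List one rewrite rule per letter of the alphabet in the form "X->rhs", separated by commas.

  step 2 ⇒ step 3: BADCCDBACBADBADBBCBADCCDBBC ⇒ BAD·CCD·BAC·BBC·BBC·BAC·BAD·CCD·BBC·BAD·CCD·BAC·BAD·CCD·BAC·BAD·BAD·BBC·BAD·CCD·BAC·BBC·BBC·BAC·BAD·BAD·BBC
    A ↦ CCD
    B ↦ BAD
    C ↦ BBC
    D ↦ BAC

A->CCD, B->BAD, C->BBC, D->BAC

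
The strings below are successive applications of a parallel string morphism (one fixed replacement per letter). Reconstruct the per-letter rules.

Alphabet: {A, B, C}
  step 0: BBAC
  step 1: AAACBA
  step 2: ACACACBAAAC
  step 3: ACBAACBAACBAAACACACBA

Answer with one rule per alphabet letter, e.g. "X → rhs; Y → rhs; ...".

A->AC, B->A, C->BA

  step 2 ⇒ step 3: ACACACBAAAC ⇒ AC·BA·AC·BA·AC·BA·A·AC·AC·AC·BA
    A ↦ AC
    B ↦ A
    C ↦ BA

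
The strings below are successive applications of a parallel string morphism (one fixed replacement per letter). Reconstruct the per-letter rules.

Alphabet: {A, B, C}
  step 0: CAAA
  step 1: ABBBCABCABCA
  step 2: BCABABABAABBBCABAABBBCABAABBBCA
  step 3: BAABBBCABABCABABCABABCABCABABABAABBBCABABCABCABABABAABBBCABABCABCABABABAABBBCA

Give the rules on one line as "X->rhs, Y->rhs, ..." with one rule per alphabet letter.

  step 2 ⇒ step 3: BCABABABAABBBCABAABBBCABAABBBCA ⇒ BA·ABB·BCA·BA·BCA·BA·BCA·BA·BCA·BCA·BA·BA·BA·ABB·BCA·BA·BCA·BCA·BA·BA·BA·ABB·BCA·BA·BCA·BCA·BA·BA·BA·ABB·BCA
    A ↦ BCA
    B ↦ BA
    C ↦ ABB

A->BCA, B->BA, C->ABB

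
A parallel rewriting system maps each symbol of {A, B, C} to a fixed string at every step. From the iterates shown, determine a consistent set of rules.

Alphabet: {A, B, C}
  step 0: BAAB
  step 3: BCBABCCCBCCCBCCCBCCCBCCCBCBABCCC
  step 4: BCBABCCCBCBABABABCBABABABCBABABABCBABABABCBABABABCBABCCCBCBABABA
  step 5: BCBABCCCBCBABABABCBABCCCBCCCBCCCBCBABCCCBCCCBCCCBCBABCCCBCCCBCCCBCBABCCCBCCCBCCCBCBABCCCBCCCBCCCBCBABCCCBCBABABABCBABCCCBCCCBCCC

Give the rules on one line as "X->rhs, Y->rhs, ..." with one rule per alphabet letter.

  step 4 ⇒ step 5: BCBABCCCBCBABABABCBABABABCBABABABCBABABABCBABABABCBABCCCBCBABABA ⇒ BC·BA·BC·CC·BC·BA·BA·BA·BC·BA·BC·CC·BC·CC·BC·CC·BC·BA·BC·CC·BC·CC·BC·CC·BC·BA·BC·CC·BC·CC·BC·CC·BC·BA·BC·CC·BC·CC·BC·CC·BC·BA·BC·CC·BC·CC·BC·CC·BC·BA·BC·CC·BC·BA·BA·BA·BC·BA·BC·CC·BC·CC·BC·CC
    A ↦ CC
    B ↦ BC
    C ↦ BA

A->CC, B->BC, C->BA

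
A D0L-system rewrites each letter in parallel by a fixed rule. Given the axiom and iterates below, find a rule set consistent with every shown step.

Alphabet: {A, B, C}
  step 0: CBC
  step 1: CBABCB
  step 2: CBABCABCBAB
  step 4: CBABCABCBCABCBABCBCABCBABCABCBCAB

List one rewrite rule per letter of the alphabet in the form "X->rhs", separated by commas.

A->C, B->AB, C->CB

  step 1 ⇒ step 2: CBABCB ⇒ CB·AB·C·AB·CB·AB
    A ↦ C
    B ↦ AB
    C ↦ CB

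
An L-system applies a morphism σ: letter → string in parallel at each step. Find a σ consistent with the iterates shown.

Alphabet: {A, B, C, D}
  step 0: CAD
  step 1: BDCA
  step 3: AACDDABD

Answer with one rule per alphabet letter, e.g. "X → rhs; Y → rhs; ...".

A->C, B->DD, C->BD, D->A

  step 0 ⇒ step 1: CAD ⇒ BD·C·A
    A ↦ C
    C ↦ BD
    D ↦ A
    B ↦ DD  (constrained at step 1)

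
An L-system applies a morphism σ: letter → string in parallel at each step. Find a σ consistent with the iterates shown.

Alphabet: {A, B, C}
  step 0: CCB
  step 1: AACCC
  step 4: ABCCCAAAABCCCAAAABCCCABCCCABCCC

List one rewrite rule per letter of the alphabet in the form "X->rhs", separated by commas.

A->AB, B->CCC, C->A

  step 0 ⇒ step 1: CCB ⇒ A·A·CCC
    B ↦ CCC
    C ↦ A
    A ↦ AB  (constrained at step 1)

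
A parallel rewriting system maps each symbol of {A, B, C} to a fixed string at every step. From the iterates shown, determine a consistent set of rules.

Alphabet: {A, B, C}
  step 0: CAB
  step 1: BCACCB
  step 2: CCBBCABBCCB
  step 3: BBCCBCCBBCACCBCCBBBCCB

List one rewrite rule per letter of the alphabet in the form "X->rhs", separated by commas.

  step 2 ⇒ step 3: CCBBCABBCCB ⇒ B·B·CCB·CCB·B·CA·CCB·CCB·B·B·CCB
    A ↦ CA
    B ↦ CCB
    C ↦ B

A->CA, B->CCB, C->B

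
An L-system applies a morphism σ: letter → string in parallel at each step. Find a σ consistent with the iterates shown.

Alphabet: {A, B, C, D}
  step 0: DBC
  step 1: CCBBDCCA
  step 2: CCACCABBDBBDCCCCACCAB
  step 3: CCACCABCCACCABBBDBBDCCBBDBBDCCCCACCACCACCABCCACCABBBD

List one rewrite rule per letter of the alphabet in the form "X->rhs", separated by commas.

  step 2 ⇒ step 3: CCACCABBDBBDCCCCACCAB ⇒ CCA·CCA·B·CCA·CCA·B·BBD·BBD·CC·BBD·BBD·CC·CCA·CCA·CCA·CCA·B·CCA·CCA·B·BBD
    A ↦ B
    B ↦ BBD
    C ↦ CCA
    D ↦ CC

A->B, B->BBD, C->CCA, D->CC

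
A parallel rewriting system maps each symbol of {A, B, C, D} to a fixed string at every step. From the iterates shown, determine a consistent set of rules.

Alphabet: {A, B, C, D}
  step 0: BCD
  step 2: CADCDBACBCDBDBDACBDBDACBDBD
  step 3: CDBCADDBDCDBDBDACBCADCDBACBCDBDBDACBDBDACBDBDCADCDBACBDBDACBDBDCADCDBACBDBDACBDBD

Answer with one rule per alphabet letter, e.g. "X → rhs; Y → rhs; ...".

  step 2 ⇒ step 3: CADCDBACBCDBDBDACBDBDACBDBD ⇒ CDB·CAD·DBD·CDB·DBD·ACB·CAD·CDB·ACB·CDB·DBD·ACB·DBD·ACB·DBD·CAD·CDB·ACB·DBD·ACB·DBD·CAD·CDB·ACB·DBD·ACB·DBD
    A ↦ CAD
    B ↦ ACB
    C ↦ CDB
    D ↦ DBD

A->CAD, B->ACB, C->CDB, D->DBD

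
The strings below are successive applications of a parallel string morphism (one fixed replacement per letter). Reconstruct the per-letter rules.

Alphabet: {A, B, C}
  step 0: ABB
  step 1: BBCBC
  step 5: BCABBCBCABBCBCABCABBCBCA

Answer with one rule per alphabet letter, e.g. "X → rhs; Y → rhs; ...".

A->B, B->BC, C->A

  step 0 ⇒ step 1: ABB ⇒ B·BC·BC
    A ↦ B
    B ↦ BC
    C ↦ A  (constrained at step 1)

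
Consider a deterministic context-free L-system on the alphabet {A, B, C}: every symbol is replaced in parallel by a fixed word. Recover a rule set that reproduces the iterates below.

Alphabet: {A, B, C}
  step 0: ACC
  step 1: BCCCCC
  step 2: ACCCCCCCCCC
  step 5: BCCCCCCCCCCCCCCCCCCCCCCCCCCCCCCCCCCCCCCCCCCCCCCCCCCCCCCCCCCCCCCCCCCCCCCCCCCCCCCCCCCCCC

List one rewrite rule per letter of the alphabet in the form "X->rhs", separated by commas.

A->BC, B->A, C->CC

  step 1 ⇒ step 2: BCCCCC ⇒ A·CC·CC·CC·CC·CC
    B ↦ A
    C ↦ CC
  step 0 ⇒ step 1: ACC ⇒ BC·CC·CC
    A ↦ BC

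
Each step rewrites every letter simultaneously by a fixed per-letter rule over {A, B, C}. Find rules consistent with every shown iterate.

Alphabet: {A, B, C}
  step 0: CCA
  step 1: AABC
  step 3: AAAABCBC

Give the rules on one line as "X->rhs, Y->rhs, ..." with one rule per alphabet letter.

A->BC, B->A, C->A

  step 0 ⇒ step 1: CCA ⇒ A·A·BC
    A ↦ BC
    C ↦ A
    B ↦ A  (constrained at step 1)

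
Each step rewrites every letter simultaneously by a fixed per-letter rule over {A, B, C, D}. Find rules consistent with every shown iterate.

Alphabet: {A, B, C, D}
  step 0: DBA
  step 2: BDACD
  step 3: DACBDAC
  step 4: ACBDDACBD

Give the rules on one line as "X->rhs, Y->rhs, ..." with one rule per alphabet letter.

A->B, B->D, C->D, D->AC

  step 3 ⇒ step 4: DACBDAC ⇒ AC·B·D·D·AC·B·D
    A ↦ B
    B ↦ D
    C ↦ D
    D ↦ AC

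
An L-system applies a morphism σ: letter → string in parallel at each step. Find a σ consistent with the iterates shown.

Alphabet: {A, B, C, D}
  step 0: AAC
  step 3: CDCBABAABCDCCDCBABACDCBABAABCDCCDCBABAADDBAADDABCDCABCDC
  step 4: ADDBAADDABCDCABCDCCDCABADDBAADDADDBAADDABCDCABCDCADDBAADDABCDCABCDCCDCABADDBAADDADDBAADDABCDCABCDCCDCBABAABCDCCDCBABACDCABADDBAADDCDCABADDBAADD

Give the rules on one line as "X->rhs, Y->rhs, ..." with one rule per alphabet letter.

  step 3 ⇒ step 4: CDCBABAABCDCCDCBABACDCBABAABCDCCDCBABAADDBAADDABCDCABCDC ⇒ ADD·BA·ADD·AB·CDC·AB·CDC·CDC·AB·ADD·BA·ADD·ADD·BA·ADD·AB·CDC·AB·CDC·ADD·BA·ADD·AB·CDC·AB·CDC·CDC·AB·ADD·BA·ADD·ADD·BA·ADD·AB·CDC·AB·CDC·CDC·BA·BA·AB·CDC·CDC·BA·BA·CDC·AB·ADD·BA·ADD·CDC·AB·ADD·BA·ADD
    A ↦ CDC
    B ↦ AB
    C ↦ ADD
    D ↦ BA

A->CDC, B->AB, C->ADD, D->BA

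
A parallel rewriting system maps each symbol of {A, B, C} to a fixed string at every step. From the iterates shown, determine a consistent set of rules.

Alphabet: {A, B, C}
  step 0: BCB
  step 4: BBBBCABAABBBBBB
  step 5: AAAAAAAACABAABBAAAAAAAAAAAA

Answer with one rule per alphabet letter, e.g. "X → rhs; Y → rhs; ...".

  step 4 ⇒ step 5: BBBBCABAABBBBBB ⇒ AA·AA·AA·AA·CA·B·AA·B·B·AA·AA·AA·AA·AA·AA
    A ↦ B
    B ↦ AA
    C ↦ CA

A->B, B->AA, C->CA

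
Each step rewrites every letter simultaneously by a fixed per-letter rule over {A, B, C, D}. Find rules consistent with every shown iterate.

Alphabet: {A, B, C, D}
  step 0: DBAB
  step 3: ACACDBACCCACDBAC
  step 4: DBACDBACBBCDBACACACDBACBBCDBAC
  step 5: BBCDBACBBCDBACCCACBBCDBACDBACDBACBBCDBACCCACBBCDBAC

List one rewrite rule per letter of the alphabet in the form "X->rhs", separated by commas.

  step 4 ⇒ step 5: DBACDBACBBCDBACACACDBACBBCDBAC ⇒ BB·C·DB·AC·BB·C·DB·AC·C·C·AC·BB·C·DB·AC·DB·AC·DB·AC·BB·C·DB·AC·C·C·AC·BB·C·DB·AC
    A ↦ DB
    B ↦ C
    C ↦ AC
    D ↦ BB

A->DB, B->C, C->AC, D->BB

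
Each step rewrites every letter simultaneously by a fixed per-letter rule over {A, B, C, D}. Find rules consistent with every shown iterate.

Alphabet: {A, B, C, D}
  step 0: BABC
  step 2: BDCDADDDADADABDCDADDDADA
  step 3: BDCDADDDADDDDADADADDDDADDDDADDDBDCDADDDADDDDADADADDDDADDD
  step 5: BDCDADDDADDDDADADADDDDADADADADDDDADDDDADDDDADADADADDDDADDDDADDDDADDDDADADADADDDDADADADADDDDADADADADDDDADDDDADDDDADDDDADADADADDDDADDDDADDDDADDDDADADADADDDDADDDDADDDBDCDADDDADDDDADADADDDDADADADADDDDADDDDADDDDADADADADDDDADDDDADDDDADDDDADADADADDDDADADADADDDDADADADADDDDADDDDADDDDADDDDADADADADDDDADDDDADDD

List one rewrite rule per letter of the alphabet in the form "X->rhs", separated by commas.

  step 2 ⇒ step 3: BDCDADDDADADABDCDADDDADA ⇒ BDC·DA·DD·DA·DDD·DA·DA·DA·DDD·DA·DDD·DA·DDD·BDC·DA·DD·DA·DDD·DA·DA·DA·DDD·DA·DDD
    A ↦ DDD
    B ↦ BDC
    C ↦ DD
    D ↦ DA

A->DDD, B->BDC, C->DD, D->DA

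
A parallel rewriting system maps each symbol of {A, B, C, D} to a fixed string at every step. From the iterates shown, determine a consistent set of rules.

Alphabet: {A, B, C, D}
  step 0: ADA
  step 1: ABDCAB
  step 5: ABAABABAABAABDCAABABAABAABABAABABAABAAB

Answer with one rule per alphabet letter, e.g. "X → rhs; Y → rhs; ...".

A->AB, B->A, C->A, D->DC

  step 0 ⇒ step 1: ADA ⇒ AB·DC·AB
    A ↦ AB
    D ↦ DC
    B ↦ A  (constrained at step 1)
    C ↦ A  (constrained at step 1)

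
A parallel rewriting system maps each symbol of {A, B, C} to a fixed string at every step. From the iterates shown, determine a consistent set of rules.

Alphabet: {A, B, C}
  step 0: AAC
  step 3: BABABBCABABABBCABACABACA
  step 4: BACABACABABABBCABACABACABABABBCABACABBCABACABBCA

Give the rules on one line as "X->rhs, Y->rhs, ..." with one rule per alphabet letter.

A->CA, B->BA, C->BB

  step 3 ⇒ step 4: BABABBCABABABBCABACABACA ⇒ BA·CA·BA·CA·BA·BA·BB·CA·BA·CA·BA·CA·BA·BA·BB·CA·BA·CA·BB·CA·BA·CA·BB·CA
    A ↦ CA
    B ↦ BA
    C ↦ BB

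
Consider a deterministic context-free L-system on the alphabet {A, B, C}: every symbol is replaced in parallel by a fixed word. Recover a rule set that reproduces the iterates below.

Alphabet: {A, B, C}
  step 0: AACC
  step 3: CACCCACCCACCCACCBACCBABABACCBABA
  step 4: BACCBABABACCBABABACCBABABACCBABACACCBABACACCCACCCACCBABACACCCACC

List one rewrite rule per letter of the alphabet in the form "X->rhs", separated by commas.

A->CC, B->CA, C->BA

  step 3 ⇒ step 4: CACCCACCCACCCACCBACCBABABACCBABA ⇒ BA·CC·BA·BA·BA·CC·BA·BA·BA·CC·BA·BA·BA·CC·BA·BA·CA·CC·BA·BA·CA·CC·CA·CC·CA·CC·BA·BA·CA·CC·CA·CC
    A ↦ CC
    B ↦ CA
    C ↦ BA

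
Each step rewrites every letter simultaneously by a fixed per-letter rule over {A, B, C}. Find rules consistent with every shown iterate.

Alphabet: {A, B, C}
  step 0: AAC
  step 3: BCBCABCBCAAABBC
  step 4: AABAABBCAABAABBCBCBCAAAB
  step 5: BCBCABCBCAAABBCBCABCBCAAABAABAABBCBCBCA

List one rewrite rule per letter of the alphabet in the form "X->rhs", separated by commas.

A->BC, B->A, C->AB

  step 4 ⇒ step 5: AABAABBCAABAABBCBCBCAAAB ⇒ BC·BC·A·BC·BC·A·A·AB·BC·BC·A·BC·BC·A·A·AB·A·AB·A·AB·BC·BC·BC·A
    A ↦ BC
    B ↦ A
    C ↦ AB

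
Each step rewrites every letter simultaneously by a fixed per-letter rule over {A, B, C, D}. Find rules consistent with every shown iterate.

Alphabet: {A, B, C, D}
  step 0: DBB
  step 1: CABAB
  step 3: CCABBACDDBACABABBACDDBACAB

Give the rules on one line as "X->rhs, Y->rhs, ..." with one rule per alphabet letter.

  step 0 ⇒ step 1: DBB ⇒ C·AB·AB
    B ↦ AB
    D ↦ C
    A ↦ BAC  (constrained at step 1)
    C ↦ DD  (constrained at step 1)

A->BAC, B->AB, C->DD, D->C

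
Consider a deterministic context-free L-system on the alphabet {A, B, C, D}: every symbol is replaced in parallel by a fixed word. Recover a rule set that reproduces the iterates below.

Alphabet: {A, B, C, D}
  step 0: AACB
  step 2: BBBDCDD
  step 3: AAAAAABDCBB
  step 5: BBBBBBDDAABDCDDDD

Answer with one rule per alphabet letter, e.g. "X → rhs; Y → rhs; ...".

A->D, B->AA, C->DC, D->B

  step 2 ⇒ step 3: BBBDCDD ⇒ AA·AA·AA·B·DC·B·B
    B ↦ AA
    C ↦ DC
    D ↦ B
    A ↦ D  (constrained at step 0)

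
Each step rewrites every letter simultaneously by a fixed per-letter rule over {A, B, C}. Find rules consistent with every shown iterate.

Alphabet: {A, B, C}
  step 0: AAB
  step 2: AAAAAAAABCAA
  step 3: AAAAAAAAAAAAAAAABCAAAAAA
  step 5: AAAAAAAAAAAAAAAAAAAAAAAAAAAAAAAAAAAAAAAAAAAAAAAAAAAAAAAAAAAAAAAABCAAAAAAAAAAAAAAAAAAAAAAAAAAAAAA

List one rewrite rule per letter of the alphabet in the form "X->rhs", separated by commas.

A->AA, B->BC, C->AA

  step 2 ⇒ step 3: AAAAAAAABCAA ⇒ AA·AA·AA·AA·AA·AA·AA·AA·BC·AA·AA·AA
    A ↦ AA
    B ↦ BC
    C ↦ AA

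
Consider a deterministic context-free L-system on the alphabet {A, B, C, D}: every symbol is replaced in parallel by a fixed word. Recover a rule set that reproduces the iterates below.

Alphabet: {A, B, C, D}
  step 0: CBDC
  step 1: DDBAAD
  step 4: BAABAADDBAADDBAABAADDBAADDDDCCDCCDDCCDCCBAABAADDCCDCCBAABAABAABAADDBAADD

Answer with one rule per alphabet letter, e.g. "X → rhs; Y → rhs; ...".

A->DCC, B->D, C->D, D->BAA

  step 0 ⇒ step 1: CBDC ⇒ D·D·BAA·D
    B ↦ D
    C ↦ D
    D ↦ BAA
    A ↦ DCC  (constrained at step 1)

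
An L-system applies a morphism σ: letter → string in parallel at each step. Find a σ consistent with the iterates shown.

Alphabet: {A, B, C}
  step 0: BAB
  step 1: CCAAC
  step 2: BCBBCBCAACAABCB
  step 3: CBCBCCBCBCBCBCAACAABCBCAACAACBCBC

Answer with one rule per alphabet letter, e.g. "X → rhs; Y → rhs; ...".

A->CAA, B->C, C->BCB

  step 2 ⇒ step 3: BCBBCBCAACAABCB ⇒ C·BCB·C·C·BCB·C·BCB·CAA·CAA·BCB·CAA·CAA·C·BCB·C
    A ↦ CAA
    B ↦ C
    C ↦ BCB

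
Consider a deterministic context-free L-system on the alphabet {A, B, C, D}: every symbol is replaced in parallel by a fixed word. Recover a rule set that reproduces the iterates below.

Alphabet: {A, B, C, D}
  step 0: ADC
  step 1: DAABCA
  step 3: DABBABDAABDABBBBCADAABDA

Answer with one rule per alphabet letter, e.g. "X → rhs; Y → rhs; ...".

  step 0 ⇒ step 1: ADC ⇒ DA·AB·CA
    A ↦ DA
    C ↦ CA
    D ↦ AB
    B ↦ BB  (constrained at step 1)

A->DA, B->BB, C->CA, D->AB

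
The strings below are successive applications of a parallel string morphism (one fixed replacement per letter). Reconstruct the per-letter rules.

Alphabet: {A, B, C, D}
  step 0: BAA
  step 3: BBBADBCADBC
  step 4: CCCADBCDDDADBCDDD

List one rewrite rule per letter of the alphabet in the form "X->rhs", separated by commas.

  step 3 ⇒ step 4: BBBADBCADBC ⇒ C·C·C·AD·B·C·DDD·AD·B·C·DDD
    A ↦ AD
    B ↦ C
    C ↦ DDD
    D ↦ B

A->AD, B->C, C->DDD, D->B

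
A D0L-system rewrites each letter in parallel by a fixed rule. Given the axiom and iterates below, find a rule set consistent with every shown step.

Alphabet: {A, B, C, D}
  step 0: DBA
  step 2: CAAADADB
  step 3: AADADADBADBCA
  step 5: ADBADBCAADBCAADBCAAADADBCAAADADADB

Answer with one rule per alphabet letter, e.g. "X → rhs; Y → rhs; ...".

A->AD, B->CA, C->A, D->B

  step 2 ⇒ step 3: CAAADADB ⇒ A·AD·AD·AD·B·AD·B·CA
    A ↦ AD
    B ↦ CA
    C ↦ A
    D ↦ B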